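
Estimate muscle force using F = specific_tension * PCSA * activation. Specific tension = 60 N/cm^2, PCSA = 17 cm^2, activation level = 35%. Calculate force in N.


F = sigma * PCSA * activation
F = 60 * 17 * 0.35
F = 357 N


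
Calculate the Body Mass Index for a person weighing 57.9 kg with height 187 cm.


BMI = weight / height^2
height = 187 cm = 1.87 m
BMI = 57.9 / 1.87^2
BMI = 16.56 kg/m^2


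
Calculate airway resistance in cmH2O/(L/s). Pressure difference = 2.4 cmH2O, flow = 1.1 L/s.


R = dP / flow
R = 2.4 / 1.1
R = 2.182 cmH2O/(L/s)


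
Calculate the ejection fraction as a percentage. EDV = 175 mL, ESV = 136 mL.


SV = EDV - ESV = 175 - 136 = 39 mL
EF = SV/EDV * 100 = 39/175 * 100
EF = 22.29%


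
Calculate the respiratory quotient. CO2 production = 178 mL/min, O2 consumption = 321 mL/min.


RQ = VCO2 / VO2
RQ = 178 / 321
RQ = 0.5545


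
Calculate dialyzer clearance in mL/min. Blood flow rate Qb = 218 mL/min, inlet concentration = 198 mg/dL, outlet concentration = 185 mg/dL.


K = Qb * (Cb_in - Cb_out) / Cb_in
K = 218 * (198 - 185) / 198
K = 14.31 mL/min


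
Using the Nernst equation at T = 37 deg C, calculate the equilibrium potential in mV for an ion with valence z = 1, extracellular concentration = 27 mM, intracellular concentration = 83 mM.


E = (RT/(zF)) * ln(C_out/C_in)
T = 37 + 273.15 = 310.15 K
E = (8.314 * 310.15 / (1 * 96485)) * ln(27/83)
E = -30.01 mV


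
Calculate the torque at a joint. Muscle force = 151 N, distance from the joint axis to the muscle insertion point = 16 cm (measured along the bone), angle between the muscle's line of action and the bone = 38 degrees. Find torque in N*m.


Torque = F * d * sin(theta)   (moment arm = d*sin(theta))
d = 16 cm = 0.16 m
Torque = 151 * 0.16 * sin(38)
Torque = 14.87 N*m


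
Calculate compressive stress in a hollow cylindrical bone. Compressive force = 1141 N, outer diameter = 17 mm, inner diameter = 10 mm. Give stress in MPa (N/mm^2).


A = pi*(r_o^2 - r_i^2)
r_o = 8.5 mm, r_i = 5 mm
A = 148.44 mm^2
sigma = F/A = 1141 / 148.44
sigma = 7.687 MPa


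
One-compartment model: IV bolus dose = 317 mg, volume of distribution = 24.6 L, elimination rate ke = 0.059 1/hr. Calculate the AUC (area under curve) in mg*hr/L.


C0 = Dose/Vd = 317/24.6 = 12.8862 mg/L
AUC = C0/ke = 12.8862/0.059
AUC = 218.4 mg*hr/L


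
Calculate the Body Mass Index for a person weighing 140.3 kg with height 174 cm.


BMI = weight / height^2
height = 174 cm = 1.74 m
BMI = 140.3 / 1.74^2
BMI = 46.34 kg/m^2


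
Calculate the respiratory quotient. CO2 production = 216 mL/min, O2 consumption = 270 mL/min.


RQ = VCO2 / VO2
RQ = 216 / 270
RQ = 0.8


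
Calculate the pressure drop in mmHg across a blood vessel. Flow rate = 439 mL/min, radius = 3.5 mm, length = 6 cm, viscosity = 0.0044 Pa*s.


dP = 8*mu*L*Q / (pi*r^4)
Q = 439 mL/min = 7.31667e-06 m^3/s
dP = 32.7782 Pa = 32.7782 / 133.322 mmHg = 0.2459 mmHg


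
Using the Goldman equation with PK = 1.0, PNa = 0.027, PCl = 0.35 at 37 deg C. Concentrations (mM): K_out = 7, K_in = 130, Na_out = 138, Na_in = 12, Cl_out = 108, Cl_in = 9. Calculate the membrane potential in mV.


Vm = (RT/F)*ln((PK*Ko + PNa*Nao + PCl*Cli)/(PK*Ki + PNa*Nai + PCl*Clo))
Numer = 13.876, Denom = 168.124
Vm = -66.67 mV


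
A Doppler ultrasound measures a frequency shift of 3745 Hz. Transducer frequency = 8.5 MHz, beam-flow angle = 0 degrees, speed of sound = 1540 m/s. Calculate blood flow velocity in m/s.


v = fd * c / (2 * f0 * cos(theta))
v = 3745 * 1540 / (2 * 8.5000e+06 * cos(0))
v = 0.3393 m/s


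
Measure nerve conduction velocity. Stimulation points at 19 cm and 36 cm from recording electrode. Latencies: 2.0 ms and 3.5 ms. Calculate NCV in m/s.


Distance = (36 - 19) / 100 = 0.17 m
dt = (3.5 - 2.0) / 1000 = 0.0015 s
NCV = dist / dt = 113.3 m/s


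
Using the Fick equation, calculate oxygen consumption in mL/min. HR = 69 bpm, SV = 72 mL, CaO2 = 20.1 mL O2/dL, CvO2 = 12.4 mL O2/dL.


CO = HR*SV = 69*72/1000 = 4.968 L/min
a-v O2 diff = 20.1 - 12.4 = 7.7 mL/dL
VO2 = CO * (CaO2-CvO2) * 10 dL/L
VO2 = 4.968 * 7.7 * 10
VO2 = 382.5 mL/min


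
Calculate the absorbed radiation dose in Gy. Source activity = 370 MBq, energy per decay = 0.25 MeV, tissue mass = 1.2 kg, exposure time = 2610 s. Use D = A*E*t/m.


A = 370 MBq = 3.7000e+08 Bq
E = 0.25 MeV = 4.005e-14 J
D = A*E*t/m = 3.7000e+08*4.005e-14*2610/1.2
D = 0.03223 Gy


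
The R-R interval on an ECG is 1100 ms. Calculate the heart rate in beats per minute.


HR = 60 / RR_interval(s)
RR = 1100 ms = 1.1 s
HR = 60 / 1.1 = 54.55 bpm


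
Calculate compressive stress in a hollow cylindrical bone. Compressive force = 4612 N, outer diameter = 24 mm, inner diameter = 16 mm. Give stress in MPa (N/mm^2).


A = pi*(r_o^2 - r_i^2)
r_o = 12 mm, r_i = 8 mm
A = 251.327 mm^2
sigma = F/A = 4612 / 251.327
sigma = 18.35 MPa


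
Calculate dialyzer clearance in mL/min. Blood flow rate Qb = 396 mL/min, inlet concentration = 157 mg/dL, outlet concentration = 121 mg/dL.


K = Qb * (Cb_in - Cb_out) / Cb_in
K = 396 * (157 - 121) / 157
K = 90.8 mL/min


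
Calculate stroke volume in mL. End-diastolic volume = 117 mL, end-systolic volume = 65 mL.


SV = EDV - ESV
SV = 117 - 65
SV = 52 mL


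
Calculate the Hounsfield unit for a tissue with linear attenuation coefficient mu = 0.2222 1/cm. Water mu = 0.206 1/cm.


HU = ((mu_tissue - mu_water) / mu_water) * 1000
HU = ((0.2222 - 0.206) / 0.206) * 1000
HU = 78.64


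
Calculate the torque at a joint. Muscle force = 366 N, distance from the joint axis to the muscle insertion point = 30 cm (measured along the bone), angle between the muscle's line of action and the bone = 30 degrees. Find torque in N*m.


Torque = F * d * sin(theta)   (moment arm = d*sin(theta))
d = 30 cm = 0.3 m
Torque = 366 * 0.3 * sin(30)
Torque = 54.9 N*m


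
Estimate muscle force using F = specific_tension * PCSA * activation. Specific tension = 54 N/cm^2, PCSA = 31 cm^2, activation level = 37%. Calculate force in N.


F = sigma * PCSA * activation
F = 54 * 31 * 0.37
F = 619.4 N


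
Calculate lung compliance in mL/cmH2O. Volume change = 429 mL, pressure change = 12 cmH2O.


C = dV / dP
C = 429 / 12
C = 35.75 mL/cmH2O


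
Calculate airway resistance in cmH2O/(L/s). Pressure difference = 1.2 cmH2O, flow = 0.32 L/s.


R = dP / flow
R = 1.2 / 0.32
R = 3.75 cmH2O/(L/s)


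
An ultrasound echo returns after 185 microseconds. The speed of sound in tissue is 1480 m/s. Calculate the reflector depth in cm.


depth = c * t / 2
t = 185 us = 1.8500e-04 s
depth = 1480 * 1.8500e-04 / 2
depth = 0.1369 m = 13.69 cm


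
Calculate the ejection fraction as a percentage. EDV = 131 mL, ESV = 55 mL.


SV = EDV - ESV = 131 - 55 = 76 mL
EF = SV/EDV * 100 = 76/131 * 100
EF = 58.02%


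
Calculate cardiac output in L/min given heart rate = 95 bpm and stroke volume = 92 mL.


CO = HR * SV
CO = 95 * 92 / 1000
CO = 8.74 L/min


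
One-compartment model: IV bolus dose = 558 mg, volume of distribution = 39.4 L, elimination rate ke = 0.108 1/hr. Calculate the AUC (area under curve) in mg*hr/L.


C0 = Dose/Vd = 558/39.4 = 14.1624 mg/L
AUC = C0/ke = 14.1624/0.108
AUC = 131.1 mg*hr/L


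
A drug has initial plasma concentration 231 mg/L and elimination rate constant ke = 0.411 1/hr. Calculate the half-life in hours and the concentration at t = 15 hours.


t_half = ln(2) / ke = 0.693147 / 0.411 = 1.686 hr
C(t) = C0 * exp(-ke*t) = 231 * exp(-0.411*15)
C(15) = 0.4855 mg/L


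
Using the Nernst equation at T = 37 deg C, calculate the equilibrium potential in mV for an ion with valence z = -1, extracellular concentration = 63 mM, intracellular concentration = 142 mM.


E = (RT/(zF)) * ln(C_out/C_in)
T = 37 + 273.15 = 310.15 K
E = (8.314 * 310.15 / (-1 * 96485)) * ln(63/142)
E = 21.72 mV


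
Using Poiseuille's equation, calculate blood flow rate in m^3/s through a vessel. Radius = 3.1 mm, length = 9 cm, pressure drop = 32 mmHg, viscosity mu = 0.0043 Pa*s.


Q = pi*r^4*dP / (8*mu*L)
r = 0.0031 m, L = 0.09 m
dP = 32 mmHg = 4266.304 Pa
Q = 3.9980e-04 m^3/s


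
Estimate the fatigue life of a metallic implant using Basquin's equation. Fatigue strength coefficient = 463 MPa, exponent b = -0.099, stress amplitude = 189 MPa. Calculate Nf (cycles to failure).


sigma_a = sigma_f' * (2Nf)^b
2Nf = (sigma_a/sigma_f')^(1/b)
2Nf = (189/463)^(1/-0.099)
2Nf = 8521.123
Nf = 4261


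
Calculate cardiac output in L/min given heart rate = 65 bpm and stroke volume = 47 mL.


CO = HR * SV
CO = 65 * 47 / 1000
CO = 3.055 L/min


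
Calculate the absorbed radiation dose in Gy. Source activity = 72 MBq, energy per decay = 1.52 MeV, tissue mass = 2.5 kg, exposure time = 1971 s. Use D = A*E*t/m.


A = 72 MBq = 7.2000e+07 Bq
E = 1.52 MeV = 2.43504e-13 J
D = A*E*t/m = 7.2000e+07*2.43504e-13*1971/2.5
D = 0.01382 Gy


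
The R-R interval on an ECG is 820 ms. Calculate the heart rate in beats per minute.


HR = 60 / RR_interval(s)
RR = 820 ms = 0.82 s
HR = 60 / 0.82 = 73.17 bpm


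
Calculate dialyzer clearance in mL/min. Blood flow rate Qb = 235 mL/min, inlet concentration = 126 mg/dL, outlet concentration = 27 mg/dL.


K = Qb * (Cb_in - Cb_out) / Cb_in
K = 235 * (126 - 27) / 126
K = 184.6 mL/min


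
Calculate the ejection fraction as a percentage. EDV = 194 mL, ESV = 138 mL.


SV = EDV - ESV = 194 - 138 = 56 mL
EF = SV/EDV * 100 = 56/194 * 100
EF = 28.87%


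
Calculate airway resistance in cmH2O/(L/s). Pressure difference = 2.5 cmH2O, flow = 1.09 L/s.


R = dP / flow
R = 2.5 / 1.09
R = 2.294 cmH2O/(L/s)


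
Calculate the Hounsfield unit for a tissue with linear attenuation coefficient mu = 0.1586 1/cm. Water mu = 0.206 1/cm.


HU = ((mu_tissue - mu_water) / mu_water) * 1000
HU = ((0.1586 - 0.206) / 0.206) * 1000
HU = -230.1


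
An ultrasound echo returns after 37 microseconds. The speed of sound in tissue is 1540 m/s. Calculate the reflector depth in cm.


depth = c * t / 2
t = 37 us = 3.7000e-05 s
depth = 1540 * 3.7000e-05 / 2
depth = 0.02849 m = 2.849 cm


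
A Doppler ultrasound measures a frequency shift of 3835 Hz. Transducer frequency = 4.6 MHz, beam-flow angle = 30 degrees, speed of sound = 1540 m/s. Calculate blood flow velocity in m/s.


v = fd * c / (2 * f0 * cos(theta))
v = 3835 * 1540 / (2 * 4.6000e+06 * cos(30))
v = 0.7413 m/s


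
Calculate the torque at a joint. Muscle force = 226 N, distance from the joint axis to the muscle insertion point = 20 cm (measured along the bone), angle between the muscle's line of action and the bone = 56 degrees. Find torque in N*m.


Torque = F * d * sin(theta)   (moment arm = d*sin(theta))
d = 20 cm = 0.2 m
Torque = 226 * 0.2 * sin(56)
Torque = 37.47 N*m


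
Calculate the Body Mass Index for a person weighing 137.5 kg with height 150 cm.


BMI = weight / height^2
height = 150 cm = 1.5 m
BMI = 137.5 / 1.5^2
BMI = 61.11 kg/m^2


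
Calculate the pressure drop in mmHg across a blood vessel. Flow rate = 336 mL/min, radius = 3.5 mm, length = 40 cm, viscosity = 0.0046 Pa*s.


dP = 8*mu*L*Q / (pi*r^4)
Q = 336 mL/min = 5.6e-06 m^3/s
dP = 174.853 Pa = 174.853 / 133.322 mmHg = 1.312 mmHg


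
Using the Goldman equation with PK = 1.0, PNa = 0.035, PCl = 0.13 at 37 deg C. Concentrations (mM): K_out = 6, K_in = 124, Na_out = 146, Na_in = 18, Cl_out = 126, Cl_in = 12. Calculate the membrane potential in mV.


Vm = (RT/F)*ln((PK*Ko + PNa*Nao + PCl*Cli)/(PK*Ki + PNa*Nai + PCl*Clo))
Numer = 12.67, Denom = 141.01
Vm = -64.4 mV


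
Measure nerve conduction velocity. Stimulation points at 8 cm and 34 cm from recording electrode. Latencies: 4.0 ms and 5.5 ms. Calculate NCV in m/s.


Distance = (34 - 8) / 100 = 0.26 m
dt = (5.5 - 4.0) / 1000 = 0.0015 s
NCV = dist / dt = 173.3 m/s


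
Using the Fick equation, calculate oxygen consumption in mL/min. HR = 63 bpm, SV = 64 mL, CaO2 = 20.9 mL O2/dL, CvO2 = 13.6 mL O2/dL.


CO = HR*SV = 63*64/1000 = 4.032 L/min
a-v O2 diff = 20.9 - 13.6 = 7.3 mL/dL
VO2 = CO * (CaO2-CvO2) * 10 dL/L
VO2 = 4.032 * 7.3 * 10
VO2 = 294.3 mL/min


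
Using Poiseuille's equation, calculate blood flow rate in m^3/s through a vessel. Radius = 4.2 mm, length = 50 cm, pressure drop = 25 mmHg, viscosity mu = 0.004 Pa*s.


Q = pi*r^4*dP / (8*mu*L)
r = 0.0042 m, L = 0.5 m
dP = 25 mmHg = 3333.05 Pa
Q = 2.0364e-04 m^3/s


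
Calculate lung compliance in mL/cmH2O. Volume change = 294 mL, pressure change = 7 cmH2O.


C = dV / dP
C = 294 / 7
C = 42 mL/cmH2O


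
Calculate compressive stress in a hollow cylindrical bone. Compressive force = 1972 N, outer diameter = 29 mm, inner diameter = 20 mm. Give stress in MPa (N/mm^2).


A = pi*(r_o^2 - r_i^2)
r_o = 14.5 mm, r_i = 10 mm
A = 346.361 mm^2
sigma = F/A = 1972 / 346.361
sigma = 5.693 MPa


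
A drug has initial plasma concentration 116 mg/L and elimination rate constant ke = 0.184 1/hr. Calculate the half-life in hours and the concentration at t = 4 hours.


t_half = ln(2) / ke = 0.693147 / 0.184 = 3.767 hr
C(t) = C0 * exp(-ke*t) = 116 * exp(-0.184*4)
C(4) = 55.57 mg/L


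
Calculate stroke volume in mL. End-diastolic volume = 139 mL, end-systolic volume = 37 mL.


SV = EDV - ESV
SV = 139 - 37
SV = 102 mL


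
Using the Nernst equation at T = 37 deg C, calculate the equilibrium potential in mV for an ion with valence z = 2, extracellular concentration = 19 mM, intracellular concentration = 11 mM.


E = (RT/(zF)) * ln(C_out/C_in)
T = 37 + 273.15 = 310.15 K
E = (8.314 * 310.15 / (2 * 96485)) * ln(19/11)
E = 7.303 mV


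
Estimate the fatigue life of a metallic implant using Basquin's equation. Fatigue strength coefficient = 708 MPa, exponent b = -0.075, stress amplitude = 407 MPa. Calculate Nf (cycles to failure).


sigma_a = sigma_f' * (2Nf)^b
2Nf = (sigma_a/sigma_f')^(1/b)
2Nf = (407/708)^(1/-0.075)
2Nf = 1606.3912
Nf = 803.2


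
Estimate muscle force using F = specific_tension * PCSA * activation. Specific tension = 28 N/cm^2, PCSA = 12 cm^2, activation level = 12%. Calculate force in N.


F = sigma * PCSA * activation
F = 28 * 12 * 0.12
F = 40.32 N


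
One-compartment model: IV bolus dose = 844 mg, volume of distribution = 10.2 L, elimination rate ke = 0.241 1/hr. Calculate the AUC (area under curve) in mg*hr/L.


C0 = Dose/Vd = 844/10.2 = 82.7451 mg/L
AUC = C0/ke = 82.7451/0.241
AUC = 343.3 mg*hr/L


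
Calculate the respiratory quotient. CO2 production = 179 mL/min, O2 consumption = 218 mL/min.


RQ = VCO2 / VO2
RQ = 179 / 218
RQ = 0.8211


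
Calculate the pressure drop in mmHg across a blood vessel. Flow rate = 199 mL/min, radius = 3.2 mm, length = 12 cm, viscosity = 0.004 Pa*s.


dP = 8*mu*L*Q / (pi*r^4)
Q = 199 mL/min = 3.31667e-06 m^3/s
dP = 38.6619 Pa = 38.6619 / 133.322 mmHg = 0.29 mmHg


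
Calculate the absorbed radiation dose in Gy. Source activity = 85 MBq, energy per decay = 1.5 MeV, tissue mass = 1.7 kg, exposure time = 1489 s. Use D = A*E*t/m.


A = 85 MBq = 8.5000e+07 Bq
E = 1.5 MeV = 2.403e-13 J
D = A*E*t/m = 8.5000e+07*2.403e-13*1489/1.7
D = 0.01789 Gy


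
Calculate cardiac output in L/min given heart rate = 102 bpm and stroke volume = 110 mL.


CO = HR * SV
CO = 102 * 110 / 1000
CO = 11.22 L/min


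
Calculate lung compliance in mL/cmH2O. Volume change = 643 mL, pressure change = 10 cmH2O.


C = dV / dP
C = 643 / 10
C = 64.3 mL/cmH2O


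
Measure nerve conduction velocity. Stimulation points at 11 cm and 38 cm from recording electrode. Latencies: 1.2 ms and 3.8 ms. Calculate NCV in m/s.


Distance = (38 - 11) / 100 = 0.27 m
dt = (3.8 - 1.2) / 1000 = 0.0026 s
NCV = dist / dt = 103.8 m/s


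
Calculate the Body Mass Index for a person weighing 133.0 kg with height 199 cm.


BMI = weight / height^2
height = 199 cm = 1.99 m
BMI = 133.0 / 1.99^2
BMI = 33.59 kg/m^2


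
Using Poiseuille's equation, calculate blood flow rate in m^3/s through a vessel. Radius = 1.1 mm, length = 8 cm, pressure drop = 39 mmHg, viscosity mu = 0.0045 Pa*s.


Q = pi*r^4*dP / (8*mu*L)
r = 0.0011 m, L = 0.08 m
dP = 39 mmHg = 5199.558 Pa
Q = 8.3041e-06 m^3/s


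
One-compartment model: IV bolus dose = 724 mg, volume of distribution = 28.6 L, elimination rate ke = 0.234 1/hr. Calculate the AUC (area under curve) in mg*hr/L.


C0 = Dose/Vd = 724/28.6 = 25.3147 mg/L
AUC = C0/ke = 25.3147/0.234
AUC = 108.2 mg*hr/L


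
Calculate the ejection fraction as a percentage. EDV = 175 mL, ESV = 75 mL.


SV = EDV - ESV = 175 - 75 = 100 mL
EF = SV/EDV * 100 = 100/175 * 100
EF = 57.14%


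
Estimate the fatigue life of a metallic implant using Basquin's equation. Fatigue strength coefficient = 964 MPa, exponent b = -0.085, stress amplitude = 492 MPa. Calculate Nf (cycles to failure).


sigma_a = sigma_f' * (2Nf)^b
2Nf = (sigma_a/sigma_f')^(1/b)
2Nf = (492/964)^(1/-0.085)
2Nf = 2732.8195
Nf = 1366


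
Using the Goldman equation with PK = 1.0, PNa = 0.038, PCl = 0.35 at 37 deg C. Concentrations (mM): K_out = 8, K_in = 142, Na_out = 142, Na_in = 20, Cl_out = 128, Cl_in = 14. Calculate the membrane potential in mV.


Vm = (RT/F)*ln((PK*Ko + PNa*Nao + PCl*Cli)/(PK*Ki + PNa*Nai + PCl*Clo))
Numer = 18.296, Denom = 187.56
Vm = -62.2 mV


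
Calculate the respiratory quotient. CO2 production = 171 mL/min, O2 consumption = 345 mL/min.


RQ = VCO2 / VO2
RQ = 171 / 345
RQ = 0.4957


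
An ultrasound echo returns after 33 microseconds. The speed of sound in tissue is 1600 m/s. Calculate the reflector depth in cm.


depth = c * t / 2
t = 33 us = 3.3000e-05 s
depth = 1600 * 3.3000e-05 / 2
depth = 0.0264 m = 2.64 cm


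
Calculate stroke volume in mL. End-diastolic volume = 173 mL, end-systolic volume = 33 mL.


SV = EDV - ESV
SV = 173 - 33
SV = 140 mL


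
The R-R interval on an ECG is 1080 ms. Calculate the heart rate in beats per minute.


HR = 60 / RR_interval(s)
RR = 1080 ms = 1.08 s
HR = 60 / 1.08 = 55.56 bpm


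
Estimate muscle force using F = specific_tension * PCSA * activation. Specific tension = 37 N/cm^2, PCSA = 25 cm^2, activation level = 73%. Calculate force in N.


F = sigma * PCSA * activation
F = 37 * 25 * 0.73
F = 675.2 N


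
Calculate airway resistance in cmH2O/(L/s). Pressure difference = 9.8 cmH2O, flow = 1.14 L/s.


R = dP / flow
R = 9.8 / 1.14
R = 8.596 cmH2O/(L/s)


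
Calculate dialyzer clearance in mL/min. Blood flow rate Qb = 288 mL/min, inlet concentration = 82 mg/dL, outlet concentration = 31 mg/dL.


K = Qb * (Cb_in - Cb_out) / Cb_in
K = 288 * (82 - 31) / 82
K = 179.1 mL/min


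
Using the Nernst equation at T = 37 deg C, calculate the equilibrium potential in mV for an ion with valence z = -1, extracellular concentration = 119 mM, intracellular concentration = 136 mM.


E = (RT/(zF)) * ln(C_out/C_in)
T = 37 + 273.15 = 310.15 K
E = (8.314 * 310.15 / (-1 * 96485)) * ln(119/136)
E = 3.569 mV


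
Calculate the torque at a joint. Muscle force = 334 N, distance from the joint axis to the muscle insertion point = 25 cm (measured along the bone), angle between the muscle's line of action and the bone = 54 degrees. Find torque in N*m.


Torque = F * d * sin(theta)   (moment arm = d*sin(theta))
d = 25 cm = 0.25 m
Torque = 334 * 0.25 * sin(54)
Torque = 67.55 N*m


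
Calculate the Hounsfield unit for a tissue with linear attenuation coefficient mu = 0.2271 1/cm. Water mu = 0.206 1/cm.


HU = ((mu_tissue - mu_water) / mu_water) * 1000
HU = ((0.2271 - 0.206) / 0.206) * 1000
HU = 102.4


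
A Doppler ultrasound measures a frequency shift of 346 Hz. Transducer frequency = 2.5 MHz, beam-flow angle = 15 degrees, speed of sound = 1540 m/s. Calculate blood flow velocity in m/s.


v = fd * c / (2 * f0 * cos(theta))
v = 346 * 1540 / (2 * 2.5000e+06 * cos(15))
v = 0.1103 m/s


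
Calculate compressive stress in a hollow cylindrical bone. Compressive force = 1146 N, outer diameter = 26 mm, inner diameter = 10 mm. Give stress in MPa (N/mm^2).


A = pi*(r_o^2 - r_i^2)
r_o = 13 mm, r_i = 5 mm
A = 452.389 mm^2
sigma = F/A = 1146 / 452.389
sigma = 2.533 MPa


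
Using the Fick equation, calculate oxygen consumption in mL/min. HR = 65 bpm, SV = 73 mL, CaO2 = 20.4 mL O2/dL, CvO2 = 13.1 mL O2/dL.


CO = HR*SV = 65*73/1000 = 4.745 L/min
a-v O2 diff = 20.4 - 13.1 = 7.3 mL/dL
VO2 = CO * (CaO2-CvO2) * 10 dL/L
VO2 = 4.745 * 7.3 * 10
VO2 = 346.4 mL/min


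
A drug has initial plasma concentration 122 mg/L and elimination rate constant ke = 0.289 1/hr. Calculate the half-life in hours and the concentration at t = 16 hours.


t_half = ln(2) / ke = 0.693147 / 0.289 = 2.398 hr
C(t) = C0 * exp(-ke*t) = 122 * exp(-0.289*16)
C(16) = 1.197 mg/L


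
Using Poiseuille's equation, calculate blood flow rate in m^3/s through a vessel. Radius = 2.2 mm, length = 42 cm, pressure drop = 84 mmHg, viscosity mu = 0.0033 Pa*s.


Q = pi*r^4*dP / (8*mu*L)
r = 0.0022 m, L = 0.42 m
dP = 84 mmHg = 11199.048 Pa
Q = 7.4331e-05 m^3/s


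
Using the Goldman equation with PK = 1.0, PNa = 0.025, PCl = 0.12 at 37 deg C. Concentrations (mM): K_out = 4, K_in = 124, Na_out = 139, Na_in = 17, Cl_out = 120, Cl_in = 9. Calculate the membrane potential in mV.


Vm = (RT/F)*ln((PK*Ko + PNa*Nao + PCl*Cli)/(PK*Ki + PNa*Nai + PCl*Clo))
Numer = 8.555, Denom = 138.825
Vm = -74.48 mV


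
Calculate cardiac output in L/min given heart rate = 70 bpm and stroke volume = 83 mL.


CO = HR * SV
CO = 70 * 83 / 1000
CO = 5.81 L/min


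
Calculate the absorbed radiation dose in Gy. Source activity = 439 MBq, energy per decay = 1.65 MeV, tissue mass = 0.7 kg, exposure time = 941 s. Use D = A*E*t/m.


A = 439 MBq = 4.3900e+08 Bq
E = 1.65 MeV = 2.6433e-13 J
D = A*E*t/m = 4.3900e+08*2.6433e-13*941/0.7
D = 0.156 Gy


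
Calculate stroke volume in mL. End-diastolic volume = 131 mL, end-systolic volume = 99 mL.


SV = EDV - ESV
SV = 131 - 99
SV = 32 mL


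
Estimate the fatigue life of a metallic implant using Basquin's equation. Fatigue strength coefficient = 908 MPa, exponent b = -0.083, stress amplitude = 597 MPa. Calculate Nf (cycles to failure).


sigma_a = sigma_f' * (2Nf)^b
2Nf = (sigma_a/sigma_f')^(1/b)
2Nf = (597/908)^(1/-0.083)
2Nf = 156.35604
Nf = 78.18


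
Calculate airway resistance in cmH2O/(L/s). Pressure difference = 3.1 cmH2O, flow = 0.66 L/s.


R = dP / flow
R = 3.1 / 0.66
R = 4.697 cmH2O/(L/s)


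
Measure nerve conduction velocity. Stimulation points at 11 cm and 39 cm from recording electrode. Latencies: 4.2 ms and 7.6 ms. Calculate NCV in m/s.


Distance = (39 - 11) / 100 = 0.28 m
dt = (7.6 - 4.2) / 1000 = 0.0034 s
NCV = dist / dt = 82.35 m/s


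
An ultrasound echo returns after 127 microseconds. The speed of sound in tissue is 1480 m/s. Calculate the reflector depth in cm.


depth = c * t / 2
t = 127 us = 1.2700e-04 s
depth = 1480 * 1.2700e-04 / 2
depth = 0.09398 m = 9.398 cm


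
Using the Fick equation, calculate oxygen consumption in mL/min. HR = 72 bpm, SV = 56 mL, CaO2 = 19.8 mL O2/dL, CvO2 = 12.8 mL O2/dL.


CO = HR*SV = 72*56/1000 = 4.032 L/min
a-v O2 diff = 19.8 - 12.8 = 7 mL/dL
VO2 = CO * (CaO2-CvO2) * 10 dL/L
VO2 = 4.032 * 7 * 10
VO2 = 282.2 mL/min


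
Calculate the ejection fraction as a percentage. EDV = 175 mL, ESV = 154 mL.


SV = EDV - ESV = 175 - 154 = 21 mL
EF = SV/EDV * 100 = 21/175 * 100
EF = 12%


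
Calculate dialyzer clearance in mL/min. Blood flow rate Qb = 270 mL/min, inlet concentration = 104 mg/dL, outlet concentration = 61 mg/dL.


K = Qb * (Cb_in - Cb_out) / Cb_in
K = 270 * (104 - 61) / 104
K = 111.6 mL/min


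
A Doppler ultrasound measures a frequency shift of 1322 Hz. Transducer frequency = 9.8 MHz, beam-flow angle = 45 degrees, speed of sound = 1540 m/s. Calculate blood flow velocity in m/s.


v = fd * c / (2 * f0 * cos(theta))
v = 1322 * 1540 / (2 * 9.8000e+06 * cos(45))
v = 0.1469 m/s


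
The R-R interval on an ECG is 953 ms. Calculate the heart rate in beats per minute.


HR = 60 / RR_interval(s)
RR = 953 ms = 0.953 s
HR = 60 / 0.953 = 62.96 bpm


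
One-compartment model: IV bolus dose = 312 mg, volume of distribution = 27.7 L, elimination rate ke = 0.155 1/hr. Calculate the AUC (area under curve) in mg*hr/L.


C0 = Dose/Vd = 312/27.7 = 11.2635 mg/L
AUC = C0/ke = 11.2635/0.155
AUC = 72.67 mg*hr/L


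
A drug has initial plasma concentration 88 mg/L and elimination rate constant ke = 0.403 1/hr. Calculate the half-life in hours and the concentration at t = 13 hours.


t_half = ln(2) / ke = 0.693147 / 0.403 = 1.72 hr
C(t) = C0 * exp(-ke*t) = 88 * exp(-0.403*13)
C(13) = 0.4669 mg/L


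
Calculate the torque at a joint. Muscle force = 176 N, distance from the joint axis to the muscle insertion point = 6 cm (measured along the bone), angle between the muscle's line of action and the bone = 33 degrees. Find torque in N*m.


Torque = F * d * sin(theta)   (moment arm = d*sin(theta))
d = 6 cm = 0.06 m
Torque = 176 * 0.06 * sin(33)
Torque = 5.751 N*m


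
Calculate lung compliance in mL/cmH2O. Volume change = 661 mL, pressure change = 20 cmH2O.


C = dV / dP
C = 661 / 20
C = 33.05 mL/cmH2O


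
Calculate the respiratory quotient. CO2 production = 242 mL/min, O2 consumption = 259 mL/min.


RQ = VCO2 / VO2
RQ = 242 / 259
RQ = 0.9344


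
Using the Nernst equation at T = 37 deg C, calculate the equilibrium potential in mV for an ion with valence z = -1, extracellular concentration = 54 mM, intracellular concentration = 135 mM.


E = (RT/(zF)) * ln(C_out/C_in)
T = 37 + 273.15 = 310.15 K
E = (8.314 * 310.15 / (-1 * 96485)) * ln(54/135)
E = 24.49 mV


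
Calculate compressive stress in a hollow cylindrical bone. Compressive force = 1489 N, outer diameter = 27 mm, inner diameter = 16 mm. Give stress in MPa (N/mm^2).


A = pi*(r_o^2 - r_i^2)
r_o = 13.5 mm, r_i = 8 mm
A = 371.493 mm^2
sigma = F/A = 1489 / 371.493
sigma = 4.008 MPa


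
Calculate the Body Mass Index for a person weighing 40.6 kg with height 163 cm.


BMI = weight / height^2
height = 163 cm = 1.63 m
BMI = 40.6 / 1.63^2
BMI = 15.28 kg/m^2


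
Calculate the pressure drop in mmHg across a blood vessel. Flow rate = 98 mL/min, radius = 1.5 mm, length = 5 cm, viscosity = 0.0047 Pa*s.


dP = 8*mu*L*Q / (pi*r^4)
Q = 98 mL/min = 1.63333e-06 m^3/s
dP = 193.071 Pa = 193.071 / 133.322 mmHg = 1.448 mmHg


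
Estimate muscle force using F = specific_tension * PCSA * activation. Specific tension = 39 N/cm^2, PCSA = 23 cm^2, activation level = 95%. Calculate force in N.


F = sigma * PCSA * activation
F = 39 * 23 * 0.95
F = 852.1 N


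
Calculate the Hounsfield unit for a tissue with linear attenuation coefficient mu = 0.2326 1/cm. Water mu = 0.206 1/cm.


HU = ((mu_tissue - mu_water) / mu_water) * 1000
HU = ((0.2326 - 0.206) / 0.206) * 1000
HU = 129.1


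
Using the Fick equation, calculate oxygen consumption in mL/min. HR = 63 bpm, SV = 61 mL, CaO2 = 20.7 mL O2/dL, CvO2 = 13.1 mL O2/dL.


CO = HR*SV = 63*61/1000 = 3.843 L/min
a-v O2 diff = 20.7 - 13.1 = 7.6 mL/dL
VO2 = CO * (CaO2-CvO2) * 10 dL/L
VO2 = 3.843 * 7.6 * 10
VO2 = 292.1 mL/min


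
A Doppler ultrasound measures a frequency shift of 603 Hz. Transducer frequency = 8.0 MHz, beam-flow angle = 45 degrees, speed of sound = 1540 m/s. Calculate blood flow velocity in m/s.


v = fd * c / (2 * f0 * cos(theta))
v = 603 * 1540 / (2 * 8.0000e+06 * cos(45))
v = 0.08208 m/s


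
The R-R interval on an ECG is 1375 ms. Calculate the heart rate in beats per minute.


HR = 60 / RR_interval(s)
RR = 1375 ms = 1.375 s
HR = 60 / 1.375 = 43.64 bpm


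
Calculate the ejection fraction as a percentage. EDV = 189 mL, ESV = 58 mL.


SV = EDV - ESV = 189 - 58 = 131 mL
EF = SV/EDV * 100 = 131/189 * 100
EF = 69.31%


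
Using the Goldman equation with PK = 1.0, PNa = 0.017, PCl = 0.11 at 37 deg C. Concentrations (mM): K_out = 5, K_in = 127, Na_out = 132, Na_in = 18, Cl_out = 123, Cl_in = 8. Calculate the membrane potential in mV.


Vm = (RT/F)*ln((PK*Ko + PNa*Nao + PCl*Cli)/(PK*Ki + PNa*Nai + PCl*Clo))
Numer = 8.124, Denom = 140.836
Vm = -76.24 mV


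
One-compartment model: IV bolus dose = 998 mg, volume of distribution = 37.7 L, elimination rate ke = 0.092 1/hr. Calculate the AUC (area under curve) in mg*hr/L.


C0 = Dose/Vd = 998/37.7 = 26.4721 mg/L
AUC = C0/ke = 26.4721/0.092
AUC = 287.7 mg*hr/L


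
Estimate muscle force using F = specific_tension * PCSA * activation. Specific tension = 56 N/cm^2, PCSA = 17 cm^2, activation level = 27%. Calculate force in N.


F = sigma * PCSA * activation
F = 56 * 17 * 0.27
F = 257 N


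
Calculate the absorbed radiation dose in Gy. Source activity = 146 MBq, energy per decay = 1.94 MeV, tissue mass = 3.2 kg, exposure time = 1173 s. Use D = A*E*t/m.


A = 146 MBq = 1.4600e+08 Bq
E = 1.94 MeV = 3.10788e-13 J
D = A*E*t/m = 1.4600e+08*3.10788e-13*1173/3.2
D = 0.01663 Gy


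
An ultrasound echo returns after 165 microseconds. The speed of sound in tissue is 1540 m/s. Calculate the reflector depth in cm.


depth = c * t / 2
t = 165 us = 1.6500e-04 s
depth = 1540 * 1.6500e-04 / 2
depth = 0.12705 m = 12.705 cm


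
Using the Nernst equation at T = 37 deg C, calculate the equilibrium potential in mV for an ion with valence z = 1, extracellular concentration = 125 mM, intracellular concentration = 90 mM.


E = (RT/(zF)) * ln(C_out/C_in)
T = 37 + 273.15 = 310.15 K
E = (8.314 * 310.15 / (1 * 96485)) * ln(125/90)
E = 8.779 mV


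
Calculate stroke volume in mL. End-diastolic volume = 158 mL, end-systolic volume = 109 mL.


SV = EDV - ESV
SV = 158 - 109
SV = 49 mL


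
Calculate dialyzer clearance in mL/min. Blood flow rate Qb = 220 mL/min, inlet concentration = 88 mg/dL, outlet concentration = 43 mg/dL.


K = Qb * (Cb_in - Cb_out) / Cb_in
K = 220 * (88 - 43) / 88
K = 112.5 mL/min


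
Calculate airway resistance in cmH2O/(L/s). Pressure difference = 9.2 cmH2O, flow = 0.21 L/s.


R = dP / flow
R = 9.2 / 0.21
R = 43.81 cmH2O/(L/s)


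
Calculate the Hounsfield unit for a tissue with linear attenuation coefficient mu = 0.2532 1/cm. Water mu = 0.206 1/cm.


HU = ((mu_tissue - mu_water) / mu_water) * 1000
HU = ((0.2532 - 0.206) / 0.206) * 1000
HU = 229.1


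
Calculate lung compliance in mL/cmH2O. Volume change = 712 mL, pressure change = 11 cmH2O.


C = dV / dP
C = 712 / 11
C = 64.73 mL/cmH2O


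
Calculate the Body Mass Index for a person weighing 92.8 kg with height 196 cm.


BMI = weight / height^2
height = 196 cm = 1.96 m
BMI = 92.8 / 1.96^2
BMI = 24.16 kg/m^2


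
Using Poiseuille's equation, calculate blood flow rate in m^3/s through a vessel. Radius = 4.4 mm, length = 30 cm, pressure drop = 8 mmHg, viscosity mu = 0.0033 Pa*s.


Q = pi*r^4*dP / (8*mu*L)
r = 0.0044 m, L = 0.3 m
dP = 8 mmHg = 1066.576 Pa
Q = 1.5857e-04 m^3/s


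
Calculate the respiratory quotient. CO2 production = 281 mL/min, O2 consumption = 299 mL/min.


RQ = VCO2 / VO2
RQ = 281 / 299
RQ = 0.9398


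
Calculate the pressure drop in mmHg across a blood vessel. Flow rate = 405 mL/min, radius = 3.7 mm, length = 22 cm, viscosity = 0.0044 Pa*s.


dP = 8*mu*L*Q / (pi*r^4)
Q = 405 mL/min = 6.75e-06 m^3/s
dP = 88.7794 Pa = 88.7794 / 133.322 mmHg = 0.6659 mmHg


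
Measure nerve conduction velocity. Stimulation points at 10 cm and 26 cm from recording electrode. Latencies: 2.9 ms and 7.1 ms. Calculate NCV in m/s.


Distance = (26 - 10) / 100 = 0.16 m
dt = (7.1 - 2.9) / 1000 = 0.0042 s
NCV = dist / dt = 38.1 m/s


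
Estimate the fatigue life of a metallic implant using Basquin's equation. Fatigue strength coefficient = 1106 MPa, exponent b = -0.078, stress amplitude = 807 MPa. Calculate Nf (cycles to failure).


sigma_a = sigma_f' * (2Nf)^b
2Nf = (sigma_a/sigma_f')^(1/b)
2Nf = (807/1106)^(1/-0.078)
2Nf = 56.871176
Nf = 28.44


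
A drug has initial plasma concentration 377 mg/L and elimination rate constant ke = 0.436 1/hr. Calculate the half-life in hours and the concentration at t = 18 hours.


t_half = ln(2) / ke = 0.693147 / 0.436 = 1.59 hr
C(t) = C0 * exp(-ke*t) = 377 * exp(-0.436*18)
C(18) = 0.1472 mg/L


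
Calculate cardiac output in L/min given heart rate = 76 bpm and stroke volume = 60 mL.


CO = HR * SV
CO = 76 * 60 / 1000
CO = 4.56 L/min


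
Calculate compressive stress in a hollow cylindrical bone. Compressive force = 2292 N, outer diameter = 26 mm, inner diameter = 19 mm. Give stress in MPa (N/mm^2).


A = pi*(r_o^2 - r_i^2)
r_o = 13 mm, r_i = 9.5 mm
A = 247.4 mm^2
sigma = F/A = 2292 / 247.4
sigma = 9.264 MPa


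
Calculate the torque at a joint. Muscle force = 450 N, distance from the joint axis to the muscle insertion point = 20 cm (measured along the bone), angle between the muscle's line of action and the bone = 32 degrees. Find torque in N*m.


Torque = F * d * sin(theta)   (moment arm = d*sin(theta))
d = 20 cm = 0.2 m
Torque = 450 * 0.2 * sin(32)
Torque = 47.69 N*m


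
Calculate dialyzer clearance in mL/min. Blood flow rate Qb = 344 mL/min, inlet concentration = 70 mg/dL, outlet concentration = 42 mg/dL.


K = Qb * (Cb_in - Cb_out) / Cb_in
K = 344 * (70 - 42) / 70
K = 137.6 mL/min


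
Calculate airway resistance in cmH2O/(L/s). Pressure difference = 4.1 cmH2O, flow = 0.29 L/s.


R = dP / flow
R = 4.1 / 0.29
R = 14.14 cmH2O/(L/s)


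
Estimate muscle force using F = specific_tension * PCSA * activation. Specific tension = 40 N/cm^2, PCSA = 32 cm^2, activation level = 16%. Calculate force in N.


F = sigma * PCSA * activation
F = 40 * 32 * 0.16
F = 204.8 N


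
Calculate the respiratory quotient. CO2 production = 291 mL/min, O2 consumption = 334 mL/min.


RQ = VCO2 / VO2
RQ = 291 / 334
RQ = 0.8713


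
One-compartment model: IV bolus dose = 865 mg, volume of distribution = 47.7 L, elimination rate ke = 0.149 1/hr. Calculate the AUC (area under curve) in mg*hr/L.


C0 = Dose/Vd = 865/47.7 = 18.1342 mg/L
AUC = C0/ke = 18.1342/0.149
AUC = 121.7 mg*hr/L


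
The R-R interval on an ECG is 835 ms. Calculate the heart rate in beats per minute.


HR = 60 / RR_interval(s)
RR = 835 ms = 0.835 s
HR = 60 / 0.835 = 71.86 bpm


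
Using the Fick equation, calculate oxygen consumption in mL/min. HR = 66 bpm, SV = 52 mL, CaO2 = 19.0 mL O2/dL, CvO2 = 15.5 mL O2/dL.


CO = HR*SV = 66*52/1000 = 3.432 L/min
a-v O2 diff = 19.0 - 15.5 = 3.5 mL/dL
VO2 = CO * (CaO2-CvO2) * 10 dL/L
VO2 = 3.432 * 3.5 * 10
VO2 = 120.1 mL/min


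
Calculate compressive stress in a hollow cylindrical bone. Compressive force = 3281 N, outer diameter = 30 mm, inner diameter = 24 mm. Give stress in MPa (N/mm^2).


A = pi*(r_o^2 - r_i^2)
r_o = 15 mm, r_i = 12 mm
A = 254.469 mm^2
sigma = F/A = 3281 / 254.469
sigma = 12.89 MPa


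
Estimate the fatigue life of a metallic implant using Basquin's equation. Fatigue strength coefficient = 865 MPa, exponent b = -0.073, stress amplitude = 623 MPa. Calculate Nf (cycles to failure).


sigma_a = sigma_f' * (2Nf)^b
2Nf = (sigma_a/sigma_f')^(1/b)
2Nf = (623/865)^(1/-0.073)
2Nf = 89.627068
Nf = 44.81


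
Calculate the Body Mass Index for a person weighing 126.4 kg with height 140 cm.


BMI = weight / height^2
height = 140 cm = 1.4 m
BMI = 126.4 / 1.4^2
BMI = 64.49 kg/m^2


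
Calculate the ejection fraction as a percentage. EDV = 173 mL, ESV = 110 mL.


SV = EDV - ESV = 173 - 110 = 63 mL
EF = SV/EDV * 100 = 63/173 * 100
EF = 36.42%


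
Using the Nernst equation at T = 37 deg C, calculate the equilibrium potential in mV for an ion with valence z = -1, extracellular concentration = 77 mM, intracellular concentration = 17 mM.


E = (RT/(zF)) * ln(C_out/C_in)
T = 37 + 273.15 = 310.15 K
E = (8.314 * 310.15 / (-1 * 96485)) * ln(77/17)
E = -40.37 mV


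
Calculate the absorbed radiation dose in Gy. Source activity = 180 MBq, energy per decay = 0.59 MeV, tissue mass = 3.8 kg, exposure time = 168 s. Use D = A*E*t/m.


A = 180 MBq = 1.8000e+08 Bq
E = 0.59 MeV = 9.4518e-14 J
D = A*E*t/m = 1.8000e+08*9.4518e-14*168/3.8
D = 7.5216e-04 Gy


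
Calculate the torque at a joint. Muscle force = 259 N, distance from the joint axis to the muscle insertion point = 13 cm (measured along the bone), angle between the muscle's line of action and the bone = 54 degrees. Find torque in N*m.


Torque = F * d * sin(theta)   (moment arm = d*sin(theta))
d = 13 cm = 0.13 m
Torque = 259 * 0.13 * sin(54)
Torque = 27.24 N*m


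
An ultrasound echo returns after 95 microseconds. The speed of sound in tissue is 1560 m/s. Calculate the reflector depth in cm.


depth = c * t / 2
t = 95 us = 9.5000e-05 s
depth = 1560 * 9.5000e-05 / 2
depth = 0.0741 m = 7.41 cm


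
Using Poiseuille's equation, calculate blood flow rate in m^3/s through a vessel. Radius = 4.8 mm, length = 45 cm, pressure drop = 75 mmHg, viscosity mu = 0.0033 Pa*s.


Q = pi*r^4*dP / (8*mu*L)
r = 0.0048 m, L = 0.45 m
dP = 75 mmHg = 9999.15 Pa
Q = 0.001404 m^3/s


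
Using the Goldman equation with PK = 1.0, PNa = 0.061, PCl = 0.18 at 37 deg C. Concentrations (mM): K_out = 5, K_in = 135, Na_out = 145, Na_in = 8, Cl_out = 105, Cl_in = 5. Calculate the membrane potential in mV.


Vm = (RT/F)*ln((PK*Ko + PNa*Nao + PCl*Cli)/(PK*Ki + PNa*Nai + PCl*Clo))
Numer = 14.745, Denom = 154.388
Vm = -62.77 mV


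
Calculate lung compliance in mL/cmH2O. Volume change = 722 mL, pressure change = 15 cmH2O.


C = dV / dP
C = 722 / 15
C = 48.13 mL/cmH2O


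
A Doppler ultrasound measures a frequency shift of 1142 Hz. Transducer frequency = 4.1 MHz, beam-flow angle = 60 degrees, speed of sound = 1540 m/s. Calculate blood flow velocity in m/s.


v = fd * c / (2 * f0 * cos(theta))
v = 1142 * 1540 / (2 * 4.1000e+06 * cos(60))
v = 0.4289 m/s


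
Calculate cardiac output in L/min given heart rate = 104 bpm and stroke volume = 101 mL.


CO = HR * SV
CO = 104 * 101 / 1000
CO = 10.5 L/min


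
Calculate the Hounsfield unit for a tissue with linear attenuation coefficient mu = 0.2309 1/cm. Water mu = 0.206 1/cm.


HU = ((mu_tissue - mu_water) / mu_water) * 1000
HU = ((0.2309 - 0.206) / 0.206) * 1000
HU = 120.9


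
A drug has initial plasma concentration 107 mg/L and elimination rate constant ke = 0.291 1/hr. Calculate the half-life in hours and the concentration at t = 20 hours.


t_half = ln(2) / ke = 0.693147 / 0.291 = 2.382 hr
C(t) = C0 * exp(-ke*t) = 107 * exp(-0.291*20)
C(20) = 0.3175 mg/L


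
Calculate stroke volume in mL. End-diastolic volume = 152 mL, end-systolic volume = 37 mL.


SV = EDV - ESV
SV = 152 - 37
SV = 115 mL


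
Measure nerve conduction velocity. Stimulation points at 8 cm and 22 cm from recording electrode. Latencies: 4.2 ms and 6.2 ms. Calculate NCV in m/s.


Distance = (22 - 8) / 100 = 0.14 m
dt = (6.2 - 4.2) / 1000 = 0.002 s
NCV = dist / dt = 70 m/s


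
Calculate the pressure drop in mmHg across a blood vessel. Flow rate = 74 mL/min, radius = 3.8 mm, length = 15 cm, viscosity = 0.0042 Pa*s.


dP = 8*mu*L*Q / (pi*r^4)
Q = 74 mL/min = 1.23333e-06 m^3/s
dP = 9.48911 Pa = 9.48911 / 133.322 mmHg = 0.07117 mmHg


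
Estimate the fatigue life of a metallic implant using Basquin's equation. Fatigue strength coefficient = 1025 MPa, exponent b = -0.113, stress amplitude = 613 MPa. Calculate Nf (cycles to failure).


sigma_a = sigma_f' * (2Nf)^b
2Nf = (sigma_a/sigma_f')^(1/b)
2Nf = (613/1025)^(1/-0.113)
2Nf = 94.576278
Nf = 47.29


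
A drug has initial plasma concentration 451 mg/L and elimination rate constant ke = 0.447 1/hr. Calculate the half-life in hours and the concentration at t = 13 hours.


t_half = ln(2) / ke = 0.693147 / 0.447 = 1.551 hr
C(t) = C0 * exp(-ke*t) = 451 * exp(-0.447*13)
C(13) = 1.35 mg/L


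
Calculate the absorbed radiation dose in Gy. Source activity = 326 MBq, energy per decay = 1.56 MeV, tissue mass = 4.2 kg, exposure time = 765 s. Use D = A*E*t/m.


A = 326 MBq = 3.2600e+08 Bq
E = 1.56 MeV = 2.49912e-13 J
D = A*E*t/m = 3.2600e+08*2.49912e-13*765/4.2
D = 0.01484 Gy
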